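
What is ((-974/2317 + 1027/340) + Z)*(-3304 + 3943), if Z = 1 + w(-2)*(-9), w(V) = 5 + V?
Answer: -11779249959/787780 ≈ -14952.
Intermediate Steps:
Z = -26 (Z = 1 + (5 - 2)*(-9) = 1 + 3*(-9) = 1 - 27 = -26)
((-974/2317 + 1027/340) + Z)*(-3304 + 3943) = ((-974/2317 + 1027/340) - 26)*(-3304 + 3943) = ((-974*1/2317 + 1027*(1/340)) - 26)*639 = ((-974/2317 + 1027/340) - 26)*639 = (2048399/787780 - 26)*639 = -18433881/787780*639 = -11779249959/787780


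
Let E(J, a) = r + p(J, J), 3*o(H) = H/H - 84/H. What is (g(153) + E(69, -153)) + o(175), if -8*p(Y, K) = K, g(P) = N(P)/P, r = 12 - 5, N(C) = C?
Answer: -271/600 ≈ -0.45167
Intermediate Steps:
r = 7
g(P) = 1 (g(P) = P/P = 1)
p(Y, K) = -K/8
o(H) = 1/3 - 28/H (o(H) = (H/H - 84/H)/3 = (1 - 84/H)/3 = 1/3 - 28/H)
E(J, a) = 7 - J/8
(g(153) + E(69, -153)) + o(175) = (1 + (7 - 1/8*69)) + (1/3)*(-84 + 175)/175 = (1 + (7 - 69/8)) + (1/3)*(1/175)*91 = (1 - 13/8) + 13/75 = -5/8 + 13/75 = -271/600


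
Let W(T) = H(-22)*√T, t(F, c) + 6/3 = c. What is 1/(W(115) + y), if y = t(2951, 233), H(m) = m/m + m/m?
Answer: 231/52901 - 2*√115/52901 ≈ 0.0039612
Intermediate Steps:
t(F, c) = -2 + c
H(m) = 2 (H(m) = 1 + 1 = 2)
W(T) = 2*√T
y = 231 (y = -2 + 233 = 231)
1/(W(115) + y) = 1/(2*√115 + 231) = 1/(231 + 2*√115)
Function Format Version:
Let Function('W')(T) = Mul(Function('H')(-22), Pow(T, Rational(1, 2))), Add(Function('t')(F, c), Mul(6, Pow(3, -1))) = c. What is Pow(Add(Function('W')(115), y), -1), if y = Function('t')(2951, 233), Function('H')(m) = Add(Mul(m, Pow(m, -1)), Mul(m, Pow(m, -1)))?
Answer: Add(Rational(231, 52901), Mul(Rational(-2, 52901), Pow(115, Rational(1, 2)))) ≈ 0.0039612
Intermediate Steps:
Function('t')(F, c) = Add(-2, c)
Function('H')(m) = 2 (Function('H')(m) = Add(1, 1) = 2)
Function('W')(T) = Mul(2, Pow(T, Rational(1, 2)))
y = 231 (y = Add(-2, 233) = 231)
Pow(Add(Function('W')(115), y), -1) = Pow(Add(Mul(2, Pow(115, Rational(1, 2))), 231), -1) = Pow(Add(231, Mul(2, Pow(115, Rational(1, 2)))), -1)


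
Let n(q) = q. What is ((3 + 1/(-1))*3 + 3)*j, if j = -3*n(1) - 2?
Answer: -45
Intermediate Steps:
j = -5 (j = -3*1 - 2 = -3 - 2 = -5)
((3 + 1/(-1))*3 + 3)*j = ((3 + 1/(-1))*3 + 3)*(-5) = ((3 - 1)*3 + 3)*(-5) = (2*3 + 3)*(-5) = (6 + 3)*(-5) = 9*(-5) = -45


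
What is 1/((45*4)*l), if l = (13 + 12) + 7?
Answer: 1/5760 ≈ 0.00017361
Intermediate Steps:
l = 32 (l = 25 + 7 = 32)
1/((45*4)*l) = 1/((45*4)*32) = 1/(180*32) = 1/5760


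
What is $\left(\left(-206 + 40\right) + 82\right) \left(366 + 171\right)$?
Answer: $-45108$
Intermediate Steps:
$\left(\left(-206 + 40\right) + 82\right) \left(366 + 171\right) = \left(-166 + 82\right) 537 = \left(-84\right) 537 = -45108$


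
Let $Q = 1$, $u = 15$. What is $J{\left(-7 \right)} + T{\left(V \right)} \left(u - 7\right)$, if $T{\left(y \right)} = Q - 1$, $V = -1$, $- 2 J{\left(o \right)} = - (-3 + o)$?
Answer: $-5$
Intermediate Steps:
$J{\left(o \right)} = - \frac{3}{2} + \frac{o}{2}$ ($J{\left(o \right)} = - \frac{\left(-1\right) \left(-3 + o\right)}{2} = - \frac{3 - o}{2} = - \frac{3}{2} + \frac{o}{2}$)
$T{\left(y \right)} = 0$ ($T{\left(y \right)} = 1 - 1 = 0$)
$J{\left(-7 \right)} + T{\left(V \right)} \left(u - 7\right) = \left(- \frac{3}{2} + \frac{1}{2} \left(-7\right)\right) + 0 \left(15 - 7\right) = \left(- \frac{3}{2} - \frac{7}{2}\right) + 0 \cdot 8 = -5 + 0 = -5$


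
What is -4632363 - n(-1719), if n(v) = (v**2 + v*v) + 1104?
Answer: -10543389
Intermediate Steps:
n(v) = 1104 + 2*v**2 (n(v) = (v**2 + v**2) + 1104 = 2*v**2 + 1104 = 1104 + 2*v**2)
-4632363 - n(-1719) = -4632363 - (1104 + 2*(-1719)**2) = -4632363 - (1104 + 2*2954961) = -4632363 - (1104 + 5909922) = -4632363 - 1*5911026 = -4632363 - 5911026 = -10543389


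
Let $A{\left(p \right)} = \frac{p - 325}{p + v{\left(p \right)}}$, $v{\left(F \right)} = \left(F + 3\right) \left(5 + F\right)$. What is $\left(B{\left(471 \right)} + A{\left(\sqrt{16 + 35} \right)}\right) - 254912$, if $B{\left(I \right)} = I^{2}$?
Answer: $- \frac{2487628}{75} + \frac{997 \sqrt{51}}{75} \approx -33073.0$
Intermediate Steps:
$v{\left(F \right)} = \left(3 + F\right) \left(5 + F\right)$
$A{\left(p \right)} = \frac{-325 + p}{15 + p^{2} + 9 p}$ ($A{\left(p \right)} = \frac{p - 325}{p + \left(15 + p^{2} + 8 p\right)} = \frac{-325 + p}{15 + p^{2} + 9 p}$)
$\left(B{\left(471 \right)} + A{\left(\sqrt{16 + 35} \right)}\right) - 254912 = \left(471^{2} + \frac{-325 + \sqrt{16 + 35}}{15 + \left(\sqrt{16 + 35}\right)^{2} + 9 \sqrt{16 + 35}}\right) - 254912 = \left(221841 + \frac{-325 + \sqrt{51}}{15 + \left(\sqrt{51}\right)^{2} + 9 \sqrt{51}}\right) - 254912 = \left(221841 + \frac{-325 + \sqrt{51}}{15 + 51 + 9 \sqrt{51}}\right) - 254912 = \left(221841 + \frac{-325 + \sqrt{51}}{66 + 9 \sqrt{51}}\right) - 254912 = -33071 + \frac{-325 + \sqrt{51}}{66 + 9 \sqrt{51}}$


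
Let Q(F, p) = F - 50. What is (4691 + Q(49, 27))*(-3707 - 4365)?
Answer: -37857680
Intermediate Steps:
Q(F, p) = -50 + F
(4691 + Q(49, 27))*(-3707 - 4365) = (4691 + (-50 + 49))*(-3707 - 4365) = (4691 - 1)*(-8072) = 4690*(-8072) = -37857680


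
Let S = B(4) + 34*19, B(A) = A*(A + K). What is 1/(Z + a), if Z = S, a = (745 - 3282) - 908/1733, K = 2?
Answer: -1733/3236419 ≈ -0.00053547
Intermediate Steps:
B(A) = A*(2 + A) (B(A) = A*(A + 2) = A*(2 + A))
a = -4397529/1733 (a = -2537 - 908*1/1733 = -2537 - 908/1733 = -4397529/1733 ≈ -2537.5)
S = 670 (S = 4*(2 + 4) + 34*19 = 4*6 + 646 = 24 + 646 = 670)
Z = 670
1/(Z + a) = 1/(670 - 4397529/1733) = 1/(-3236419/1733) = -1733/3236419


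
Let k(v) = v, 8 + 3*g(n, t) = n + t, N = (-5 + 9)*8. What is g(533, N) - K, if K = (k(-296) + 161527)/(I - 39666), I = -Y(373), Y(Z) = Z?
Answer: 22785416/120117 ≈ 189.69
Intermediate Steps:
N = 32 (N = 4*8 = 32)
g(n, t) = -8/3 + n/3 + t/3 (g(n, t) = -8/3 + (n + t)/3 = -8/3 + (n/3 + t/3) = -8/3 + n/3 + t/3)
I = -373 (I = -1*373 = -373)
K = -161231/40039 (K = (-296 + 161527)/(-373 - 39666) = 161231/(-40039) = 161231*(-1/40039) = -161231/40039 ≈ -4.0268)
g(533, N) - K = (-8/3 + (⅓)*533 + (⅓)*32) - 1*(-161231/40039) = (-8/3 + 533/3 + 32/3) + 161231/40039 = 557/3 + 161231/40039 = 22785416/120117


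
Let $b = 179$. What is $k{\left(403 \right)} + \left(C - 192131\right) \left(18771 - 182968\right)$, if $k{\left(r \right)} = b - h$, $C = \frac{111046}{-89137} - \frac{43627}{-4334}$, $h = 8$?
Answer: $\frac{1107890811415964539}{35119978} \approx 3.1546 \cdot 10^{10}$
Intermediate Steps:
$C = \frac{3407506535}{386319758}$ ($C = 111046 \left(- \frac{1}{89137}\right) - - \frac{43627}{4334} = - \frac{111046}{89137} + \frac{43627}{4334} = \frac{3407506535}{386319758} \approx 8.8204$)
$k{\left(r \right)} = 171$ ($k{\left(r \right)} = 179 - 8 = 171$)
$k{\left(403 \right)} + \left(C - 192131\right) \left(18771 - 182968\right) = 171 + \left(\frac{3407506535}{386319758} - 192131\right) \left(18771 - 182968\right) = 171 - - \frac{1107890805410448301}{35119978} = 171 + \frac{1107890805410448301}{35119978} = \frac{1107890811415964539}{35119978}$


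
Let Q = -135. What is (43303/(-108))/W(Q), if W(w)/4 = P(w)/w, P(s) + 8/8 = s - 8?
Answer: -216515/2304 ≈ -93.974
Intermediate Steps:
P(s) = -9 + s (P(s) = -1 + (s - 8) = -1 + (-8 + s) = -9 + s)
W(w) = 4*(-9 + w)/w (W(w) = 4*((-9 + w)/w) = 4*(-9 + w)/w)
(43303/(-108))/W(Q) = (43303/(-108))/(4 - 36/(-135)) = (43303*(-1/108))/(4 - 36*(-1/135)) = -43303/(108*(4 + 4/15)) = -43303/(108*64/15) = -43303/108*15/64 = -216515/2304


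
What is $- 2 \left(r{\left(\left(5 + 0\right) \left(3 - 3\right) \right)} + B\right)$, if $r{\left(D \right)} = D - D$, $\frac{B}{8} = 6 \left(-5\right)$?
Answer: $480$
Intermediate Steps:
$B = -240$ ($B = 8 \cdot 6 \left(-5\right) = 8 \left(-30\right) = -240$)
$r{\left(D \right)} = 0$
$- 2 \left(r{\left(\left(5 + 0\right) \left(3 - 3\right) \right)} + B\right) = - 2 \left(0 - 240\right) = \left(-2\right) \left(-240\right) = 480$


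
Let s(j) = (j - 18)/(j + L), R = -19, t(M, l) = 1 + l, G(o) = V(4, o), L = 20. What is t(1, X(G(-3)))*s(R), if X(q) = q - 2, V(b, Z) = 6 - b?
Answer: -37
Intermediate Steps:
G(o) = 2 (G(o) = 6 - 1*4 = 6 - 4 = 2)
X(q) = -2 + q
s(j) = (-18 + j)/(20 + j) (s(j) = (j - 18)/(j + 20) = (-18 + j)/(20 + j))
t(1, X(G(-3)))*s(R) = (1 + (-2 + 2))*((-18 - 19)/(20 - 19)) = (1 + 0)*(-37/1) = 1*(1*(-37)) = 1*(-37) = -37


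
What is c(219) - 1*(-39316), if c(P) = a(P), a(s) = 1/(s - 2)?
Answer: 8531573/217 ≈ 39316.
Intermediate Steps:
a(s) = 1/(-2 + s)
c(P) = 1/(-2 + P)
c(219) - 1*(-39316) = 1/(-2 + 219) - 1*(-39316) = 1/217 + 39316 = 8531573/217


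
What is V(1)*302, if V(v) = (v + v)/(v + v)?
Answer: 302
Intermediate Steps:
V(v) = 1 (V(v) = (2*v)/((2*v)) = (2*v)*(1/(2*v)) = 1)
V(1)*302 = 1*302 = 302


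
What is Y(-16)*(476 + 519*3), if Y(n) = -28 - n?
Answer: -24396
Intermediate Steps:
Y(-16)*(476 + 519*3) = (-28 - 1*(-16))*(476 + 519*3) = (-28 + 16)*(476 + 1557) = -12*2033 = -24396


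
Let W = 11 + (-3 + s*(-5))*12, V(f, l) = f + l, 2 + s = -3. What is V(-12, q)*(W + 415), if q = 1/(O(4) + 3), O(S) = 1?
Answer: -16215/2 ≈ -8107.5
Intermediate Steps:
s = -5 (s = -2 - 3 = -5)
q = ¼ (q = 1/(1 + 3) = 1/4 = ¼ ≈ 0.25000)
W = 275 (W = 11 + (-3 - 5*(-5))*12 = 11 + (-3 + 25)*12 = 11 + 22*12 = 11 + 264 = 275)
V(-12, q)*(W + 415) = (-12 + ¼)*(275 + 415) = -47/4*690 = -16215/2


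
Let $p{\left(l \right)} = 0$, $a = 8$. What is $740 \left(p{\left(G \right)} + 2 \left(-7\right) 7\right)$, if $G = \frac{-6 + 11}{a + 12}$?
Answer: $-72520$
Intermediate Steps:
$G = \frac{1}{4}$ ($G = \frac{-6 + 11}{8 + 12} = \frac{5}{20} = 5 \cdot \frac{1}{20} = \frac{1}{4} \approx 0.25$)
$740 \left(p{\left(G \right)} + 2 \left(-7\right) 7\right) = 740 \left(0 + 2 \left(-7\right) 7\right) = 740 \left(0 - 98\right) = 740 \left(-98\right) = -72520$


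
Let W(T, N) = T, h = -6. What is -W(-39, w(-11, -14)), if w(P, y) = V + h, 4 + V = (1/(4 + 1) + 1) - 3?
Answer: 39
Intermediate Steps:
V = -29/5 (V = -4 + ((1/(4 + 1) + 1) - 3) = -4 + ((1/5 + 1) - 3) = -4 + ((⅕ + 1) - 3) = -4 + (6/5 - 3) = -4 - 9/5 = -29/5 ≈ -5.8000)
w(P, y) = -59/5 (w(P, y) = -29/5 - 6 = -59/5)
-W(-39, w(-11, -14)) = -1*(-39) = 39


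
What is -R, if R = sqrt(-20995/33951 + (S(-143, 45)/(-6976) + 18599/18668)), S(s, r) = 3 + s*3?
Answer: -sqrt(8380261960488686781474)/138167804424 ≈ -0.66255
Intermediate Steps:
S(s, r) = 3 + 3*s
R = sqrt(8380261960488686781474)/138167804424 (R = sqrt(-20995/33951 + ((3 + 3*(-143))/(-6976) + 18599/18668)) = sqrt(-20995*1/33951 + ((3 - 429)*(-1/6976) + 18599*(1/18668))) = sqrt(-20995/33951 + (-426*(-1/6976) + 18599/18668)) = sqrt(-20995/33951 + (213/3488 + 18599/18668)) = sqrt(-20995/33951 + 17212399/16278496) = sqrt(242611134929/552671217696) = sqrt(8380261960488686781474)/138167804424 ≈ 0.66255)
-R = -sqrt(8380261960488686781474)/138167804424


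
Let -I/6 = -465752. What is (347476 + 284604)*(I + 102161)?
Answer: 1830929069840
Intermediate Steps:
I = 2794512 (I = -6*(-465752) = 2794512)
(347476 + 284604)*(I + 102161) = (347476 + 284604)*(2794512 + 102161) = 632080*2896673 = 1830929069840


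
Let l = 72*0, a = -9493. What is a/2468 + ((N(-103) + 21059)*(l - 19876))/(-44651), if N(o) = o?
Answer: 1027551081465/110198668 ≈ 9324.5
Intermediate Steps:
l = 0
a/2468 + ((N(-103) + 21059)*(l - 19876))/(-44651) = -9493/2468 + ((-103 + 21059)*(0 - 19876))/(-44651) = -9493*1/2468 + (20956*(-19876))*(-1/44651) = -9493/2468 - 416521456*(-1/44651) = -9493/2468 + 416521456/44651 = 1027551081465/110198668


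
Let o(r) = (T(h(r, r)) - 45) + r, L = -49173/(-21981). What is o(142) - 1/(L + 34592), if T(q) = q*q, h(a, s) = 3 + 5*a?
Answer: 128881881233023/253471975 ≈ 5.0847e+5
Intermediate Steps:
T(q) = q²
L = 16391/7327 (L = -49173*(-1/21981) = 16391/7327 ≈ 2.2371)
o(r) = -45 + r + (3 + 5*r)² (o(r) = ((3 + 5*r)² - 45) + r = (-45 + (3 + 5*r)²) + r = -45 + r + (3 + 5*r)²)
o(142) - 1/(L + 34592) = (-45 + 142 + (3 + 5*142)²) - 1/(16391/7327 + 34592) = (-45 + 142 + (3 + 710)²) - 1/253471975/7327 = (-45 + 142 + 713²) - 1*7327/253471975 = (-45 + 142 + 508369) - 7327/253471975 = 508466 - 7327/253471975 = 128881881233023/253471975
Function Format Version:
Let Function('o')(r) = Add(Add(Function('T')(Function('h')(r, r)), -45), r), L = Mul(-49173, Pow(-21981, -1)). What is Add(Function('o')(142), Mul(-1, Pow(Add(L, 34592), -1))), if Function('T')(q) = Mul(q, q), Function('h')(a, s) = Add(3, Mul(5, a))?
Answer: Rational(128881881233023, 253471975) ≈ 5.0847e+5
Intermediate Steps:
Function('T')(q) = Pow(q, 2)
L = Rational(16391, 7327) (L = Mul(-49173, Rational(-1, 21981)) = Rational(16391, 7327) ≈ 2.2371)
Function('o')(r) = Add(-45, r, Pow(Add(3, Mul(5, r)), 2)) (Function('o')(r) = Add(Add(Pow(Add(3, Mul(5, r)), 2), -45), r) = Add(Add(-45, Pow(Add(3, Mul(5, r)), 2)), r) = Add(-45, r, Pow(Add(3, Mul(5, r)), 2)))
Add(Function('o')(142), Mul(-1, Pow(Add(L, 34592), -1))) = Add(Add(-45, 142, Pow(Add(3, Mul(5, 142)), 2)), Mul(-1, Pow(Add(Rational(16391, 7327), 34592), -1))) = Add(Add(-45, 142, Pow(Add(3, 710), 2)), Mul(-1, Pow(Rational(253471975, 7327), -1))) = Add(Add(-45, 142, Pow(713, 2)), Mul(-1, Rational(7327, 253471975))) = Add(Add(-45, 142, 508369), Rational(-7327, 253471975)) = Add(508466, Rational(-7327, 253471975)) = Rational(128881881233023, 253471975)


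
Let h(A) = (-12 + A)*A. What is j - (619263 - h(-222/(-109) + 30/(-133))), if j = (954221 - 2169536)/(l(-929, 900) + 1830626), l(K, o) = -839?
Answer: -79382377219080794280/128184513916361 ≈ -6.1928e+5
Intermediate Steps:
h(A) = A*(-12 + A)
j = -405105/609929 (j = (954221 - 2169536)/(-839 + 1830626) = -1215315/1829787 = -1215315*1/1829787 = -405105/609929 ≈ -0.66418)
j - (619263 - h(-222/(-109) + 30/(-133))) = -405105/609929 - (619263 - (-222/(-109) + 30/(-133))*(-12 + (-222/(-109) + 30/(-133)))) = -405105/609929 - (619263 - (-222*(-1/109) + 30*(-1/133))*(-12 + (-222*(-1/109) + 30*(-1/133)))) = -405105/609929 - (619263 - (222/109 - 30/133)*(-12 + (222/109 - 30/133))) = -405105/609929 - (619263 - 26256*(-12 + 26256/14497)/14497) = -405105/609929 - (619263 - 26256*(-147708)/(14497*14497)) = -405105/609929 - (619263 - 1*(-3878221248/210163009)) = -405105/609929 - (619263 + 3878221248/210163009) = -405105/609929 - 1*130150053663615/210163009 = -405105/609929 - 130150053663615/210163009 = -79382377219080794280/128184513916361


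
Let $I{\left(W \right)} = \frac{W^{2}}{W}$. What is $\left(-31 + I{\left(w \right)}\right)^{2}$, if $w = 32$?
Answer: $1$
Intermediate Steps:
$I{\left(W \right)} = W$
$\left(-31 + I{\left(w \right)}\right)^{2} = \left(-31 + 32\right)^{2} = 1^{2} = 1$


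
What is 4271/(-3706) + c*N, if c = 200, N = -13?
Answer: -9639871/3706 ≈ -2601.2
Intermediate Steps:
4271/(-3706) + c*N = 4271/(-3706) + 200*(-13) = 4271*(-1/3706) - 2600 = -4271/3706 - 2600 = -9639871/3706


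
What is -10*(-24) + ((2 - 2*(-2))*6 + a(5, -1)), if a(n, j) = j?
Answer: 275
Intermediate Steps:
-10*(-24) + ((2 - 2*(-2))*6 + a(5, -1)) = -10*(-24) + ((2 - 2*(-2))*6 - 1) = 240 + ((2 + 4)*6 - 1) = 240 + (6*6 - 1) = 240 + (36 - 1) = 240 + 35 = 275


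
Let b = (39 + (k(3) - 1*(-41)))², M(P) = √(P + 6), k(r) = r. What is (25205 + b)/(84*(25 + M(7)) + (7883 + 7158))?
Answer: 550123254/293722153 - 2695896*√13/293722153 ≈ 1.8398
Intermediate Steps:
M(P) = √(6 + P)
b = 6889 (b = (39 + (3 - 1*(-41)))² = (39 + (3 + 41))² = (39 + 44)² = 83² = 6889)
(25205 + b)/(84*(25 + M(7)) + (7883 + 7158)) = (25205 + 6889)/(84*(25 + √(6 + 7)) + (7883 + 7158)) = 32094/(84*(25 + √13) + 15041) = 32094/((2100 + 84*√13) + 15041) = 32094/(17141 + 84*√13)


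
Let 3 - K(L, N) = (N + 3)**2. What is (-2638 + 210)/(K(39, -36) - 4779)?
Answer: 2428/5865 ≈ 0.41398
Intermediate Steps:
K(L, N) = 3 - (3 + N)**2 (K(L, N) = 3 - (N + 3)**2 = 3 - (3 + N)**2)
(-2638 + 210)/(K(39, -36) - 4779) = (-2638 + 210)/((3 - (3 - 36)**2) - 4779) = -2428/((3 - 1*(-33)**2) - 4779) = -2428/((3 - 1*1089) - 4779) = -2428/((3 - 1089) - 4779) = -2428/(-1086 - 4779) = -2428/(-5865) = -2428*(-1/5865) = 2428/5865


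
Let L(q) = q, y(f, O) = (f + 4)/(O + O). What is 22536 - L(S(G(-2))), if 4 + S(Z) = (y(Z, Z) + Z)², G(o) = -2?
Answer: 90135/4 ≈ 22534.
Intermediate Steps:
y(f, O) = (4 + f)/(2*O) (y(f, O) = (4 + f)/((2*O)) = (4 + f)*(1/(2*O)) = (4 + f)/(2*O))
S(Z) = -4 + (Z + (4 + Z)/(2*Z))² (S(Z) = -4 + ((4 + Z)/(2*Z) + Z)² = -4 + (Z + (4 + Z)/(2*Z))²)
22536 - L(S(G(-2))) = 22536 - (-4 + (¼)*(4 - 2 + 2*(-2)²)²/(-2)²) = 22536 - (-4 + (¼)*(¼)*(4 - 2 + 2*4)²) = 22536 - (-4 + (¼)*(¼)*(4 - 2 + 8)²) = 22536 - (-4 + (¼)*(¼)*10²) = 22536 - (-4 + (¼)*(¼)*100) = 22536 - (-4 + 25/4) = 22536 - 1*9/4 = 22536 - 9/4 = 90135/4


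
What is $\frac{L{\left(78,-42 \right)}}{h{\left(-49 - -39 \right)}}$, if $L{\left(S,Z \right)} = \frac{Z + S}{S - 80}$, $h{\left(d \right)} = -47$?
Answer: $\frac{18}{47} \approx 0.38298$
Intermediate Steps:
$L{\left(S,Z \right)} = \frac{S + Z}{-80 + S}$
$\frac{L{\left(78,-42 \right)}}{h{\left(-49 - -39 \right)}} = \frac{\frac{1}{-80 + 78} \left(78 - 42\right)}{-47} = \frac{1}{-2} \cdot 36 \left(- \frac{1}{47}\right) = \left(- \frac{1}{2}\right) 36 \left(- \frac{1}{47}\right) = \left(-18\right) \left(- \frac{1}{47}\right) = \frac{18}{47}$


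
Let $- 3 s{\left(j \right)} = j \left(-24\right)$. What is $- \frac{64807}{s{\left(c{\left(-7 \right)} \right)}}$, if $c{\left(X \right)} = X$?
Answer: $\frac{64807}{56} \approx 1157.3$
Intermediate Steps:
$s{\left(j \right)} = 8 j$ ($s{\left(j \right)} = - \frac{j \left(-24\right)}{3} = - \frac{\left(-24\right) j}{3} = 8 j$)
$- \frac{64807}{s{\left(c{\left(-7 \right)} \right)}} = - \frac{64807}{8 \left(-7\right)} = - \frac{64807}{-56} = \left(-64807\right) \left(- \frac{1}{56}\right) = \frac{64807}{56}$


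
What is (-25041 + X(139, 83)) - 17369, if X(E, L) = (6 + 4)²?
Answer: -42310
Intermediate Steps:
X(E, L) = 100 (X(E, L) = 10² = 100)
(-25041 + X(139, 83)) - 17369 = (-25041 + 100) - 17369 = -24941 - 17369 = -42310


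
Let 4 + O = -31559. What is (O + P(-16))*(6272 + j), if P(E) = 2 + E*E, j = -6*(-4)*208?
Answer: -352619520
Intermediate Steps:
O = -31563 (O = -4 - 31559 = -31563)
j = 4992 (j = 24*208 = 4992)
P(E) = 2 + E**2
(O + P(-16))*(6272 + j) = (-31563 + (2 + (-16)**2))*(6272 + 4992) = (-31563 + (2 + 256))*11264 = (-31563 + 258)*11264 = -31305*11264 = -352619520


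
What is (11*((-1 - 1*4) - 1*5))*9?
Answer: -990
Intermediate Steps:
(11*((-1 - 1*4) - 1*5))*9 = (11*((-1 - 4) - 5))*9 = (11*(-5 - 5))*9 = (11*(-10))*9 = -110*9 = -990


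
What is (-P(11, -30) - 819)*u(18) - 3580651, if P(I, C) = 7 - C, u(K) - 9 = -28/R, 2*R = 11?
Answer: -39423969/11 ≈ -3.5840e+6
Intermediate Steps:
R = 11/2 (R = (½)*11 = 11/2 ≈ 5.5000)
u(K) = 43/11 (u(K) = 9 - 28/11/2 = 9 - 28*2/11 = 9 - 56/11 = 43/11)
(-P(11, -30) - 819)*u(18) - 3580651 = (-(7 - 1*(-30)) - 819)*(43/11) - 3580651 = (-(7 + 30) - 819)*(43/11) - 3580651 = (-1*37 - 819)*(43/11) - 3580651 = (-37 - 819)*(43/11) - 3580651 = -856*43/11 - 3580651 = -36808/11 - 3580651 = -39423969/11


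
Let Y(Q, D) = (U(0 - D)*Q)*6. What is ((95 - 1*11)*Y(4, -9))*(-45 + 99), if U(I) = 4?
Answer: 435456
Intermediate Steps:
Y(Q, D) = 24*Q (Y(Q, D) = (4*Q)*6 = 24*Q)
((95 - 1*11)*Y(4, -9))*(-45 + 99) = ((95 - 1*11)*(24*4))*(-45 + 99) = ((95 - 11)*96)*54 = (84*96)*54 = 8064*54 = 435456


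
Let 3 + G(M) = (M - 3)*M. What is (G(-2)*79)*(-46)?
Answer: -25438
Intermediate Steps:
G(M) = -3 + M*(-3 + M) (G(M) = -3 + (M - 3)*M = -3 + (-3 + M)*M = -3 + M*(-3 + M))
(G(-2)*79)*(-46) = ((-3 + (-2)² - 3*(-2))*79)*(-46) = ((-3 + 4 + 6)*79)*(-46) = (7*79)*(-46) = 553*(-46) = -25438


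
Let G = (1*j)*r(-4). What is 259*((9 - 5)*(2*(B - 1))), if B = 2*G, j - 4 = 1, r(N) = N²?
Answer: 329448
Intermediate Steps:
j = 5 (j = 4 + 1 = 5)
G = 80 (G = (1*5)*(-4)² = 5*16 = 80)
B = 160 (B = 2*80 = 160)
259*((9 - 5)*(2*(B - 1))) = 259*((9 - 5)*(2*(160 - 1))) = 259*(4*(2*159)) = 259*(4*318) = 259*1272 = 329448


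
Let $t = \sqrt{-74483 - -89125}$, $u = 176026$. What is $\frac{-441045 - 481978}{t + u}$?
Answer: $- \frac{81238023299}{15492569017} + \frac{923023 \sqrt{14642}}{30985138034} \approx -5.2401$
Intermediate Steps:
$t = \sqrt{14642}$ ($t = \sqrt{-74483 + 89125} = \sqrt{14642} \approx 121.0$)
$\frac{-441045 - 481978}{t + u} = \frac{-441045 - 481978}{\sqrt{14642} + 176026} = - \frac{923023}{176026 + \sqrt{14642}}$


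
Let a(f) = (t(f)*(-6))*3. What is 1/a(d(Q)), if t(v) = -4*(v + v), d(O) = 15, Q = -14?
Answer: 1/2160 ≈ 0.00046296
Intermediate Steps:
t(v) = -8*v
a(f) = 144*f (a(f) = (-8*f*(-6))*3 = (48*f)*3 = 144*f)
1/a(d(Q)) = 1/(144*15) = 1/2160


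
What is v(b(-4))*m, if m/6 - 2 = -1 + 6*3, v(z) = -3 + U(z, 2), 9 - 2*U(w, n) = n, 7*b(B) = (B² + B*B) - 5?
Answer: 57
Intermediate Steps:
b(B) = -5/7 + 2*B²/7 (b(B) = ((B² + B*B) - 5)/7 = ((B² + B²) - 5)/7 = (2*B² - 5)/7 = (-5 + 2*B²)/7 = -5/7 + 2*B²/7)
U(w, n) = 9/2 - n/2
v(z) = ½ (v(z) = -3 + (9/2 - ½*2) = -3 + (9/2 - 1) = -3 + 7/2 = ½)
m = 114 (m = 12 + 6*(-1 + 6*3) = 12 + 6*(-1 + 18) = 12 + 6*17 = 12 + 102 = 114)
v(b(-4))*m = (½)*114 = 57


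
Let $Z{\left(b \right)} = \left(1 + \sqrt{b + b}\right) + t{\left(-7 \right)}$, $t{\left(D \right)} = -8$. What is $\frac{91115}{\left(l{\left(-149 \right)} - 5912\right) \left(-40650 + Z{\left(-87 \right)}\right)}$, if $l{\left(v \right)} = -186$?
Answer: $\frac{3704462555}{10079944136654} + \frac{91115 i \sqrt{174}}{10079944136654} \approx 0.00036751 + 1.1924 \cdot 10^{-7} i$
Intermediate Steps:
$Z{\left(b \right)} = -7 + \sqrt{2} \sqrt{b}$ ($Z{\left(b \right)} = \left(1 + \sqrt{b + b}\right) - 8 = \left(1 + \sqrt{2 b}\right) - 8 = \left(1 + \sqrt{2} \sqrt{b}\right) - 8 = -7 + \sqrt{2} \sqrt{b}$)
$\frac{91115}{\left(l{\left(-149 \right)} - 5912\right) \left(-40650 + Z{\left(-87 \right)}\right)} = \frac{91115}{\left(-186 - 5912\right) \left(-40650 - \left(7 - \sqrt{2} \sqrt{-87}\right)\right)} = \frac{91115}{\left(-6098\right) \left(-40650 - \left(7 - \sqrt{2} i \sqrt{87}\right)\right)} = \frac{91115}{\left(-6098\right) \left(-40650 - \left(7 - i \sqrt{174}\right)\right)} = \frac{91115}{\left(-6098\right) \left(-40657 + i \sqrt{174}\right)} = \frac{91115}{247926386 - 6098 i \sqrt{174}}$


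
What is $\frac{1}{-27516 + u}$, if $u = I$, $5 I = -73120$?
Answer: $- \frac{1}{42140} \approx -2.373 \cdot 10^{-5}$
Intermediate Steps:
$I = -14624$ ($I = \frac{1}{5} \left(-73120\right) = -14624$)
$u = -14624$
$\frac{1}{-27516 + u} = \frac{1}{-27516 - 14624} = \frac{1}{-42140} = - \frac{1}{42140}$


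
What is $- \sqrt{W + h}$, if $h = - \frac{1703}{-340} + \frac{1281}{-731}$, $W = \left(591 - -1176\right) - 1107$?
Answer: $- \frac{\sqrt{35441836895}}{7310} \approx -25.754$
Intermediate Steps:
$W = 660$ ($W = \left(591 + 1176\right) - 1107 = 1767 - 1107 = 660$)
$h = \frac{47609}{14620}$ ($h = \left(-1703\right) \left(- \frac{1}{340}\right) + 1281 \left(- \frac{1}{731}\right) = \frac{1703}{340} - \frac{1281}{731} = \frac{47609}{14620} \approx 3.2564$)
$- \sqrt{W + h} = - \sqrt{660 + \frac{47609}{14620}} = - \sqrt{\frac{9696809}{14620}} = - \frac{\sqrt{35441836895}}{7310}$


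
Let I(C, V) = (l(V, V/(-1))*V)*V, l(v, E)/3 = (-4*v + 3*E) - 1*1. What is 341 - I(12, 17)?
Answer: 104381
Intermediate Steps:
l(v, E) = -3 - 12*v + 9*E (l(v, E) = 3*((-4*v + 3*E) - 1*1) = 3*((-4*v + 3*E) - 1) = 3*(-1 - 4*v + 3*E) = -3 - 12*v + 9*E)
I(C, V) = V**2*(-3 - 21*V) (I(C, V) = ((-3 - 12*V + 9*(V/(-1)))*V)*V = ((-3 - 12*V + 9*(V*(-1)))*V)*V = ((-3 - 12*V + 9*(-V))*V)*V = ((-3 - 12*V - 9*V)*V)*V = ((-3 - 21*V)*V)*V = (V*(-3 - 21*V))*V = V**2*(-3 - 21*V))
341 - I(12, 17) = 341 - 17**2*(-3 - 21*17) = 341 - 289*(-3 - 357) = 341 - 289*(-360) = 341 - 1*(-104040) = 341 + 104040 = 104381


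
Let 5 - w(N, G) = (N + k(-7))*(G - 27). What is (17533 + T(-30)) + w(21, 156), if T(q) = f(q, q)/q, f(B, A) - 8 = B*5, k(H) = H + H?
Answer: 249596/15 ≈ 16640.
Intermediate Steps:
k(H) = 2*H
f(B, A) = 8 + 5*B (f(B, A) = 8 + B*5 = 8 + 5*B)
T(q) = (8 + 5*q)/q
w(N, G) = 5 - (-27 + G)*(-14 + N) (w(N, G) = 5 - (N + 2*(-7))*(G - 27) = 5 - (N - 14)*(-27 + G) = 5 - (-14 + N)*(-27 + G) = 5 - (-27 + G)*(-14 + N))
(17533 + T(-30)) + w(21, 156) = (17533 + (5 + 8/(-30))) + (-373 + 14*156 + 27*21 - 1*156*21) = (17533 + (5 + 8*(-1/30))) + (-373 + 2184 + 567 - 3276) = (17533 + (5 - 4/15)) - 898 = (17533 + 71/15) - 898 = 263066/15 - 898 = 249596/15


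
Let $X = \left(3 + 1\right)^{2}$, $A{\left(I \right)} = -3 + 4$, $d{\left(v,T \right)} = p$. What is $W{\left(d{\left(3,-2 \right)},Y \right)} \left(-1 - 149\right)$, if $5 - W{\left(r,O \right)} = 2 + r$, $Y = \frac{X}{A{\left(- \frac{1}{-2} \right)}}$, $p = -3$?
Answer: $-900$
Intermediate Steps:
$d{\left(v,T \right)} = -3$
$A{\left(I \right)} = 1$
$X = 16$ ($X = 4^{2} = 16$)
$Y = 16$ ($Y = \frac{16}{1} = 16 \cdot 1 = 16$)
$W{\left(r,O \right)} = 3 - r$ ($W{\left(r,O \right)} = 5 - \left(2 + r\right) = 3 - r$)
$W{\left(d{\left(3,-2 \right)},Y \right)} \left(-1 - 149\right) = \left(3 - -3\right) \left(-1 - 149\right) = \left(3 + 3\right) \left(-150\right) = 6 \left(-150\right) = -900$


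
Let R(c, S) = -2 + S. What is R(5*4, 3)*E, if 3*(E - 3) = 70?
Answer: 79/3 ≈ 26.333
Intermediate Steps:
E = 79/3 (E = 3 + (⅓)*70 = 3 + 70/3 = 79/3 ≈ 26.333)
R(5*4, 3)*E = (-2 + 3)*(79/3) = 1*(79/3) = 79/3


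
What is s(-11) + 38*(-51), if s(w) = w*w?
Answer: -1817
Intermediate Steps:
s(w) = w²
s(-11) + 38*(-51) = (-11)² + 38*(-51) = 121 - 1938 = -1817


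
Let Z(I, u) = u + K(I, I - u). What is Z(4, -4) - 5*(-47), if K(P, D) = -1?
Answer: 230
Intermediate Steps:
Z(I, u) = -1 + u (Z(I, u) = u - 1 = -1 + u)
Z(4, -4) - 5*(-47) = (-1 - 4) - 5*(-47) = -5 + 235 = 230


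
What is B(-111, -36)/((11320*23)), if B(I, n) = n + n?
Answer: -9/32545 ≈ -0.00027654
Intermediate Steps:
B(I, n) = 2*n
B(-111, -36)/((11320*23)) = (2*(-36))/((11320*23)) = -72/260360 = -72*1/260360 = -9/32545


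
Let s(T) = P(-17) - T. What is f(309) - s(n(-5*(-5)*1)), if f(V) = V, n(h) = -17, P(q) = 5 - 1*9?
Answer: 296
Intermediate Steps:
P(q) = -4 (P(q) = 5 - 9 = -4)
s(T) = -4 - T
f(309) - s(n(-5*(-5)*1)) = 309 - (-4 - 1*(-17)) = 309 - (-4 + 17) = 309 - 1*13 = 309 - 13 = 296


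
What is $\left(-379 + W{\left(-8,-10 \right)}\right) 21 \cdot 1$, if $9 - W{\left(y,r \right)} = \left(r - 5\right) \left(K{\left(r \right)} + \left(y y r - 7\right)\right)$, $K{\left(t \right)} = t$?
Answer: $-214725$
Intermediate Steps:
$W{\left(y,r \right)} = 9 - \left(-5 + r\right) \left(-7 + r + r y^{2}\right)$ ($W{\left(y,r \right)} = 9 - \left(r - 5\right) \left(r + \left(y y r - 7\right)\right) = 9 - \left(-5 + r\right) \left(r + \left(y^{2} r - 7\right)\right) = 9 - \left(-5 + r\right) \left(r + \left(r y^{2} - 7\right)\right) = 9 - \left(-5 + r\right) \left(r + \left(-7 + r y^{2}\right)\right) = 9 - \left(-5 + r\right) \left(-7 + r + r y^{2}\right)$)
$\left(-379 + W{\left(-8,-10 \right)}\right) 21 \cdot 1 = \left(-379 - \left(246 + 3200 + \left(-10\right)^{2} \left(-8\right)^{2}\right)\right) 21 \cdot 1 = \left(-379 - \left(246 + 9600\right)\right) 21 = \left(-379 - 9846\right) 21 = \left(-10225\right) 21 = -214725$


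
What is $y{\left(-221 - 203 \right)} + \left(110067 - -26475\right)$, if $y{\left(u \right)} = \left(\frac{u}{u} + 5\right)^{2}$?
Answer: $136578$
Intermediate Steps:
$y{\left(u \right)} = 36$ ($y{\left(u \right)} = \left(1 + 5\right)^{2} = 6^{2} = 36$)
$y{\left(-221 - 203 \right)} + \left(110067 - -26475\right) = 36 + \left(110067 - -26475\right) = 36 + \left(110067 + 26475\right) = 36 + 136542 = 136578$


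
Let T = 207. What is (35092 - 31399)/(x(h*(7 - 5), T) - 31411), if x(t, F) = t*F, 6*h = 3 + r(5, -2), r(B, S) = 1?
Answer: -3693/31135 ≈ -0.11861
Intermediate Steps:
h = ⅔ (h = (3 + 1)/6 = (⅙)*4 = ⅔ ≈ 0.66667)
x(t, F) = F*t
(35092 - 31399)/(x(h*(7 - 5), T) - 31411) = (35092 - 31399)/(207*(2*(7 - 5)/3) - 31411) = 3693/(207*((⅔)*2) - 31411) = 3693/(207*(4/3) - 31411) = 3693/(276 - 31411) = 3693/(-31135) = 3693*(-1/31135) = -3693/31135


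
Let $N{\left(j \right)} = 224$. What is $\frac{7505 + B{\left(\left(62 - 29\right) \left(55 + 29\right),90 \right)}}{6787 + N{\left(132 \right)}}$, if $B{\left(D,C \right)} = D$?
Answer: $\frac{10277}{7011} \approx 1.4658$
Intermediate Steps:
$\frac{7505 + B{\left(\left(62 - 29\right) \left(55 + 29\right),90 \right)}}{6787 + N{\left(132 \right)}} = \frac{7505 + \left(62 - 29\right) \left(55 + 29\right)}{6787 + 224} = \frac{7505 + 33 \cdot 84}{7011} = \left(7505 + 2772\right) \frac{1}{7011} = 10277 \cdot \frac{1}{7011} = \frac{10277}{7011}$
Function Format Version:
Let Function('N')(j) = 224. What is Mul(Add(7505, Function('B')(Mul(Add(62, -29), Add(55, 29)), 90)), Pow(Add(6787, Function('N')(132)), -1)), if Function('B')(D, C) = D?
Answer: Rational(10277, 7011) ≈ 1.4658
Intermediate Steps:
Mul(Add(7505, Function('B')(Mul(Add(62, -29), Add(55, 29)), 90)), Pow(Add(6787, Function('N')(132)), -1)) = Mul(Add(7505, Mul(Add(62, -29), Add(55, 29))), Pow(Add(6787, 224), -1)) = Mul(Add(7505, Mul(33, 84)), Pow(7011, -1)) = Mul(Add(7505, 2772), Rational(1, 7011)) = Mul(10277, Rational(1, 7011)) = Rational(10277, 7011)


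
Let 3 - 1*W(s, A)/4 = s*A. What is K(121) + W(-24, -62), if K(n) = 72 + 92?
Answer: -5776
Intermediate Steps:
K(n) = 164
W(s, A) = 12 - 4*A*s (W(s, A) = 12 - 4*s*A = 12 - 4*A*s)
K(121) + W(-24, -62) = 164 + (12 - 4*(-62)*(-24)) = 164 + (12 - 5952) = 164 - 5940 = -5776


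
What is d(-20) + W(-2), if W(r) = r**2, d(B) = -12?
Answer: -8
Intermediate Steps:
d(-20) + W(-2) = -12 + (-2)**2 = -12 + 4 = -8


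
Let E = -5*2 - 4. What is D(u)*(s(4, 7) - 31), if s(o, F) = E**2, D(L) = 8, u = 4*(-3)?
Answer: 1320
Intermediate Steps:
u = -12
E = -14 (E = -10 - 4 = -14)
s(o, F) = 196 (s(o, F) = (-14)**2 = 196)
D(u)*(s(4, 7) - 31) = 8*(196 - 31) = 8*165 = 1320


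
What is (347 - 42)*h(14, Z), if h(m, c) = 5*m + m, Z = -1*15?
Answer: 25620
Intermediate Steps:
Z = -15
h(m, c) = 6*m
(347 - 42)*h(14, Z) = (347 - 42)*(6*14) = 305*84 = 25620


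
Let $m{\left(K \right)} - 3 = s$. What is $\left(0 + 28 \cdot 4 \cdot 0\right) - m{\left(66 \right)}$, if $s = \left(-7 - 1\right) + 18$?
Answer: $-13$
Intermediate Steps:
$s = 10$ ($s = -8 + 18 = 10$)
$m{\left(K \right)} = 13$ ($m{\left(K \right)} = 3 + 10 = 13$)
$\left(0 + 28 \cdot 4 \cdot 0\right) - m{\left(66 \right)} = \left(0 + 28 \cdot 4 \cdot 0\right) - 13 = \left(0 + 28 \cdot 0\right) - 13 = \left(0 + 0\right) - 13 = 0 - 13 = -13$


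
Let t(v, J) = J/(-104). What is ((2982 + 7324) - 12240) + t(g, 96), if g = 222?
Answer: -25154/13 ≈ -1934.9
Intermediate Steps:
t(v, J) = -J/104 (t(v, J) = J*(-1/104) = -J/104)
((2982 + 7324) - 12240) + t(g, 96) = ((2982 + 7324) - 12240) - 1/104*96 = (10306 - 12240) - 12/13 = -1934 - 12/13 = -25154/13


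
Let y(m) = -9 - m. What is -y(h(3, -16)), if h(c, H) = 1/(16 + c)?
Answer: 172/19 ≈ 9.0526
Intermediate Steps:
-y(h(3, -16)) = -(-9 - 1/(16 + 3)) = -(-9 - 1/19) = -1*(-172/19) = 172/19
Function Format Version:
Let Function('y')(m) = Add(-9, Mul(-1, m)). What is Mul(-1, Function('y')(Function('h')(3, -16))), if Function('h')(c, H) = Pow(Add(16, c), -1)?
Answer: Rational(172, 19) ≈ 9.0526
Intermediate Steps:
Mul(-1, Function('y')(Function('h')(3, -16))) = Mul(-1, Add(-9, Mul(-1, Pow(Add(16, 3), -1)))) = Mul(-1, Add(-9, Mul(-1, Pow(19, -1)))) = Mul(-1, Add(-9, Mul(-1, Rational(1, 19)))) = Mul(-1, Add(-9, Rational(-1, 19))) = Mul(-1, Rational(-172, 19)) = Rational(172, 19)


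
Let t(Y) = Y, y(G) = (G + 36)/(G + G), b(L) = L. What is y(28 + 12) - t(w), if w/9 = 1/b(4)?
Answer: -13/10 ≈ -1.3000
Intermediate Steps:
y(G) = (36 + G)/(2*G) (y(G) = (36 + G)/((2*G)) = (36 + G)*(1/(2*G)) = (36 + G)/(2*G))
w = 9/4 ≈ 2.2500
y(28 + 12) - t(w) = (36 + (28 + 12))/(2*(28 + 12)) - 1*9/4 = (½)*(36 + 40)/40 - 9/4 = (½)*(1/40)*76 - 9/4 = 19/20 - 9/4 = -13/10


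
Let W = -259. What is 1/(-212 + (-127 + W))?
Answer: -1/598 ≈ -0.0016722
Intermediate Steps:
1/(-212 + (-127 + W)) = 1/(-212 + (-127 - 259)) = 1/(-212 - 386) = 1/(-598) = -1/598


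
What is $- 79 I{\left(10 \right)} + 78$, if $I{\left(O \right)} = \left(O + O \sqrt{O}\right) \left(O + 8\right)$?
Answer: $-14142 - 14220 \sqrt{10} \approx -59110.0$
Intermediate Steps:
$I{\left(O \right)} = \left(8 + O\right) \left(O + O^{\frac{3}{2}}\right)$ ($I{\left(O \right)} = \left(O + O^{\frac{3}{2}}\right) \left(8 + O\right) = \left(8 + O\right) \left(O + O^{\frac{3}{2}}\right)$)
$- 79 I{\left(10 \right)} + 78 = - 79 \left(10^{2} + 10^{\frac{5}{2}} + 8 \cdot 10 + 8 \cdot 10^{\frac{3}{2}}\right) + 78 = - 79 \left(100 + 100 \sqrt{10} + 80 + 8 \cdot 10 \sqrt{10}\right) + 78 = - 79 \left(100 + 100 \sqrt{10} + 80 + 80 \sqrt{10}\right) + 78 = - 79 \left(180 + 180 \sqrt{10}\right) + 78 = \left(-14220 - 14220 \sqrt{10}\right) + 78 = -14142 - 14220 \sqrt{10}$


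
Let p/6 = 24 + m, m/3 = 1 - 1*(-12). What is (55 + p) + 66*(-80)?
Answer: -4847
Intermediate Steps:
m = 39 (m = 3*(1 - 1*(-12)) = 3*(1 + 12) = 3*13 = 39)
p = 378 (p = 6*(24 + 39) = 6*63 = 378)
(55 + p) + 66*(-80) = (55 + 378) + 66*(-80) = 433 - 5280 = -4847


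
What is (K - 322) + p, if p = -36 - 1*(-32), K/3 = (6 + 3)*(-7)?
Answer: -515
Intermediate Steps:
K = -189 (K = 3*((6 + 3)*(-7)) = 3*(9*(-7)) = 3*(-63) = -189)
p = -4 (p = -36 + 32 = -4)
(K - 322) + p = (-189 - 322) - 4 = -511 - 4 = -515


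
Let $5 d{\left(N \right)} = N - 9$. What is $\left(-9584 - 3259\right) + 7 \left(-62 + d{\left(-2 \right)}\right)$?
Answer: $- \frac{66462}{5} \approx -13292.0$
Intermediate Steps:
$d{\left(N \right)} = - \frac{9}{5} + \frac{N}{5}$ ($d{\left(N \right)} = \frac{N - 9}{5} = \frac{-9 + N}{5} = - \frac{9}{5} + \frac{N}{5}$)
$\left(-9584 - 3259\right) + 7 \left(-62 + d{\left(-2 \right)}\right) = \left(-9584 - 3259\right) + 7 \left(-62 + \left(- \frac{9}{5} + \frac{1}{5} \left(-2\right)\right)\right) = \left(-9584 - 3259\right) + 7 \left(-62 - \frac{11}{5}\right) = -12843 + 7 \left(-62 - \frac{11}{5}\right) = -12843 + 7 \left(- \frac{321}{5}\right) = -12843 - \frac{2247}{5} = - \frac{66462}{5}$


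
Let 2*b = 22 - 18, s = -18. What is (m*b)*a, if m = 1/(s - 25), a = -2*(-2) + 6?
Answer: -20/43 ≈ -0.46512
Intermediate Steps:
a = 10 (a = 4 + 6 = 10)
b = 2 (b = (22 - 18)/2 = (½)*4 = 2)
m = -1/43 (m = 1/(-18 - 25) = 1/(-43) = -1/43 ≈ -0.023256)
(m*b)*a = -1/43*2*10 = -2/43*10 = -20/43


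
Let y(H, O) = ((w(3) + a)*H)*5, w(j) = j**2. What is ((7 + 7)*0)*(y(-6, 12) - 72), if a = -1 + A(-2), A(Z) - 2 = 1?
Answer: 0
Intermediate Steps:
A(Z) = 3 (A(Z) = 2 + 1 = 3)
a = 2 (a = -1 + 3 = 2)
y(H, O) = 55*H (y(H, O) = ((3**2 + 2)*H)*5 = ((9 + 2)*H)*5 = (11*H)*5 = 55*H)
((7 + 7)*0)*(y(-6, 12) - 72) = ((7 + 7)*0)*(55*(-6) - 72) = (14*0)*(-330 - 72) = 0*(-402) = 0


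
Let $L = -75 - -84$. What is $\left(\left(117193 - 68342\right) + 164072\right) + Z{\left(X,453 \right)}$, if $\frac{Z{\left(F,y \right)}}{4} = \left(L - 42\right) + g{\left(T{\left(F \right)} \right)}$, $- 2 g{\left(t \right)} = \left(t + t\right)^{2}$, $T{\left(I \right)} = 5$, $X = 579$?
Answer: $212591$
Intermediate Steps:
$L = 9$ ($L = -75 + 84 = 9$)
$g{\left(t \right)} = - 2 t^{2}$ ($g{\left(t \right)} = - \frac{\left(t + t\right)^{2}}{2} = - \frac{\left(2 t\right)^{2}}{2} = - \frac{4 t^{2}}{2} = - 2 t^{2}$)
$Z{\left(F,y \right)} = -332$ ($Z{\left(F,y \right)} = 4 \left(\left(9 - 42\right) - 2 \cdot 5^{2}\right) = 4 \left(-33 - 50\right) = 4 \left(-83\right) = -332$)
$\left(\left(117193 - 68342\right) + 164072\right) + Z{\left(X,453 \right)} = \left(\left(117193 - 68342\right) + 164072\right) - 332 = \left(48851 + 164072\right) - 332 = 212923 - 332 = 212591$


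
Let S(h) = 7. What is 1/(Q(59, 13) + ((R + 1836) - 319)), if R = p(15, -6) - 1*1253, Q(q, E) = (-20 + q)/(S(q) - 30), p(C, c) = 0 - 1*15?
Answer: 23/5688 ≈ 0.0040436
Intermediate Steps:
p(C, c) = -15 (p(C, c) = 0 - 15 = -15)
Q(q, E) = 20/23 - q/23 (Q(q, E) = (-20 + q)/(7 - 30) = (-20 + q)/(-23) = (-20 + q)*(-1/23) = 20/23 - q/23)
R = -1268 (R = -15 - 1*1253 = -15 - 1253 = -1268)
1/(Q(59, 13) + ((R + 1836) - 319)) = 1/((20/23 - 1/23*59) + ((-1268 + 1836) - 319)) = 1/((20/23 - 59/23) + (568 - 319)) = 1/(-39/23 + 249) = 1/(5688/23) = 23/5688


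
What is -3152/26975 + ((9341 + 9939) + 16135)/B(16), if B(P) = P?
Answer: 955269193/431600 ≈ 2213.3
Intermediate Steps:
-3152/26975 + ((9341 + 9939) + 16135)/B(16) = -3152/26975 + ((9341 + 9939) + 16135)/16 = -3152*1/26975 + (19280 + 16135)*(1/16) = -3152/26975 + 35415*(1/16) = -3152/26975 + 35415/16 = 955269193/431600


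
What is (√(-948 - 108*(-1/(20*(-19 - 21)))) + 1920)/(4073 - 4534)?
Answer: -1920/461 - I*√379254/9220 ≈ -4.1649 - 0.066793*I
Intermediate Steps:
(√(-948 - 108*(-1/(20*(-19 - 21)))) + 1920)/(4073 - 4534) = (√(-948 - 108/((-40*(-20)))) + 1920)/(-461) = (√(-948 - 108/800) + 1920)*(-1/461) = (√(-948 - 108*1/800) + 1920)*(-1/461) = (√(-948 - 27/200) + 1920)*(-1/461) = (√(-189627/200) + 1920)*(-1/461) = (I*√379254/20 + 1920)*(-1/461) = (1920 + I*√379254/20)*(-1/461) = -1920/461 - I*√379254/9220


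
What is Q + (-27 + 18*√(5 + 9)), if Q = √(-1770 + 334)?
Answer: -27 + 18*√14 + 2*I*√359 ≈ 40.35 + 37.895*I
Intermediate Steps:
Q = 2*I*√359 (Q = √(-1436) = 2*I*√359 ≈ 37.895*I)
Q + (-27 + 18*√(5 + 9)) = 2*I*√359 + (-27 + 18*√(5 + 9)) = 2*I*√359 + (-27 + 18*√14) = -27 + 18*√14 + 2*I*√359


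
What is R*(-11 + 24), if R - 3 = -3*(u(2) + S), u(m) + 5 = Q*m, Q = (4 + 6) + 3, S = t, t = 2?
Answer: -858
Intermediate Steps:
S = 2
Q = 13 (Q = 10 + 3 = 13)
u(m) = -5 + 13*m
R = -66 (R = 3 - 3*((-5 + 13*2) + 2) = 3 - 3*((-5 + 26) + 2) = 3 - 3*(21 + 2) = 3 - 3*23 = 3 - 69 = -66)
R*(-11 + 24) = -66*(-11 + 24) = -66*13 = -858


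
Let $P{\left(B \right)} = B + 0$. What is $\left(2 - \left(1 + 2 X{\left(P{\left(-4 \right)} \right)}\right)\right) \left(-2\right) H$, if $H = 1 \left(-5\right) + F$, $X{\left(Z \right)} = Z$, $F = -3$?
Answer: $144$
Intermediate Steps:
$P{\left(B \right)} = B$
$H = -8$ ($H = 1 \left(-5\right) - 3 = -5 - 3 = -8$)
$\left(2 - \left(1 + 2 X{\left(P{\left(-4 \right)} \right)}\right)\right) \left(-2\right) H = \left(2 - -7\right) \left(-2\right) \left(-8\right) = \left(2 + \left(-1 + 8\right)\right) \left(-2\right) \left(-8\right) = \left(2 + 7\right) \left(-2\right) \left(-8\right) = 9 \left(-2\right) \left(-8\right) = \left(-18\right) \left(-8\right) = 144$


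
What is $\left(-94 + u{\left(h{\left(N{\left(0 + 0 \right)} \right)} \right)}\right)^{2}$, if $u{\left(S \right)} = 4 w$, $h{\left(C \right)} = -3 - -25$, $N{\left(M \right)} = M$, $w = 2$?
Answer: $7396$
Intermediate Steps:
$h{\left(C \right)} = 22$ ($h{\left(C \right)} = -3 + 25 = 22$)
$u{\left(S \right)} = 8$ ($u{\left(S \right)} = 4 \cdot 2 = 8$)
$\left(-94 + u{\left(h{\left(N{\left(0 + 0 \right)} \right)} \right)}\right)^{2} = \left(-94 + 8\right)^{2} = \left(-86\right)^{2} = 7396$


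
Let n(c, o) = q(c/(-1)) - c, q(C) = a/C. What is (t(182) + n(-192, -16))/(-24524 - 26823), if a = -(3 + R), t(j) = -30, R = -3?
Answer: -162/51347 ≈ -0.0031550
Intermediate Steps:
a = 0 (a = -(3 - 3) = -1*0 = 0)
q(C) = 0 (q(C) = 0/C = 0)
n(c, o) = -c (n(c, o) = 0 - c = -c)
(t(182) + n(-192, -16))/(-24524 - 26823) = (-30 - 1*(-192))/(-24524 - 26823) = (-30 + 192)/(-51347) = 162*(-1/51347) = -162/51347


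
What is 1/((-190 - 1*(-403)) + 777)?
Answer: 1/990 ≈ 0.0010101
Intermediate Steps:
1/((-190 - 1*(-403)) + 777) = 1/((-190 + 403) + 777) = 1/(213 + 777) = 1/990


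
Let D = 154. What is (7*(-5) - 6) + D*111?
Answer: 17053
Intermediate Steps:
(7*(-5) - 6) + D*111 = (7*(-5) - 6) + 154*111 = (-35 - 6) + 17094 = -41 + 17094 = 17053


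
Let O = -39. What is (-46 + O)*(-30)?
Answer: 2550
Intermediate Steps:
(-46 + O)*(-30) = (-46 - 39)*(-30) = -85*(-30) = 2550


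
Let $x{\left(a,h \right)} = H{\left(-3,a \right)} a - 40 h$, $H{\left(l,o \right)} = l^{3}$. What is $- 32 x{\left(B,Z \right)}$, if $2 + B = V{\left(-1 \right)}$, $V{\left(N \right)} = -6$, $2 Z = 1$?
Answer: $-6272$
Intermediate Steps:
$Z = \frac{1}{2}$ ($Z = \frac{1}{2} \cdot 1 = \frac{1}{2} \approx 0.5$)
$B = -8$ ($B = -2 - 6 = -8$)
$x{\left(a,h \right)} = - 40 h - 27 a$ ($x{\left(a,h \right)} = \left(-3\right)^{3} a - 40 h = - 27 a - 40 h = - 40 h - 27 a$)
$- 32 x{\left(B,Z \right)} = - 32 \left(\left(-40\right) \frac{1}{2} - -216\right) = - 32 \left(-20 + 216\right) = \left(-32\right) 196 = -6272$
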